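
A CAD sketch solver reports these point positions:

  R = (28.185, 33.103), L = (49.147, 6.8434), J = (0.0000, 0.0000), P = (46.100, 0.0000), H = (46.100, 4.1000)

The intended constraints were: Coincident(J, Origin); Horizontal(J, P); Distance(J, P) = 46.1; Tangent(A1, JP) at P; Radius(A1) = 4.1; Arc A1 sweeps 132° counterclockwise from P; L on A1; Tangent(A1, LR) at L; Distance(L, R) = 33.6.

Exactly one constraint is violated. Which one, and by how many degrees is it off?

Tangent(A1, LR) at L — off by 3.40°.

J = (0.00, 0.00) ✓; J.y = 0.00, P.y = 0.00 ✓; |JP| = 46.10 ✓; ∠(HP, PJ) = 90.00° ✓; |HP| = 4.100 ✓; bearing(H→L) − bearing(H→P) = 132.0° ✓; |HL| = 4.100 ✓; ∠(HL, LR) = 93.40° ✗; |LR| = 33.60 ✓.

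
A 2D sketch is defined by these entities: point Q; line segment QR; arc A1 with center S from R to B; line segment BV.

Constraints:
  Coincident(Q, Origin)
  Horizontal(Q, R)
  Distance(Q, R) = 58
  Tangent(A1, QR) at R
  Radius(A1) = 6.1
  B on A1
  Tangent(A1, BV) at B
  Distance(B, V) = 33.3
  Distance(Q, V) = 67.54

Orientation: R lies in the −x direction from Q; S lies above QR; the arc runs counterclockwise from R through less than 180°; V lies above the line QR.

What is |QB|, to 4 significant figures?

52.34

Checks: |SB| = 6.100 ✓; ∠(SB, BV) = 90.00° ✓; |BV| = 33.30 ✓; |QV| = 67.54 ✓.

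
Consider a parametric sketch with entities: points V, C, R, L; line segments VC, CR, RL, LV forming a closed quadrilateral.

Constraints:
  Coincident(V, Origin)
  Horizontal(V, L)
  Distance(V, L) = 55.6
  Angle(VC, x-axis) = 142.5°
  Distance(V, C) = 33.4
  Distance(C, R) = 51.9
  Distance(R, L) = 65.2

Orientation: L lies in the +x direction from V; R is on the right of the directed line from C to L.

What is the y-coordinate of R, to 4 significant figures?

-26.44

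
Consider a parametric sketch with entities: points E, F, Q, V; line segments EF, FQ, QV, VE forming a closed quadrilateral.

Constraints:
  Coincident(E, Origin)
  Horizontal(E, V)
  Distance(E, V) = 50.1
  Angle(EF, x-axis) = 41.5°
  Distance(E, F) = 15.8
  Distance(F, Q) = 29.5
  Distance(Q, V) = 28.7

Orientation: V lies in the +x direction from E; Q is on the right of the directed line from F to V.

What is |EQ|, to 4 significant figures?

30.17

Checks: |FQ| = 29.50 ✓; |QV| = 28.70 ✓.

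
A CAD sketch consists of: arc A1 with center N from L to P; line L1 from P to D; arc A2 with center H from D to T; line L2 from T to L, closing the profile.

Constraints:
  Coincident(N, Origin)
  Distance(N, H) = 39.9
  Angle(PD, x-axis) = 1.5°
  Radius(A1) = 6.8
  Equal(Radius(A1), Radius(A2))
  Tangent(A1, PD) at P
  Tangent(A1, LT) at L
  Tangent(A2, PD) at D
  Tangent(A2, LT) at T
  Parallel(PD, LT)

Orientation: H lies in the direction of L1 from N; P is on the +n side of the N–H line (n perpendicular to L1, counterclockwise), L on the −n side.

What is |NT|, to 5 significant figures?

40.475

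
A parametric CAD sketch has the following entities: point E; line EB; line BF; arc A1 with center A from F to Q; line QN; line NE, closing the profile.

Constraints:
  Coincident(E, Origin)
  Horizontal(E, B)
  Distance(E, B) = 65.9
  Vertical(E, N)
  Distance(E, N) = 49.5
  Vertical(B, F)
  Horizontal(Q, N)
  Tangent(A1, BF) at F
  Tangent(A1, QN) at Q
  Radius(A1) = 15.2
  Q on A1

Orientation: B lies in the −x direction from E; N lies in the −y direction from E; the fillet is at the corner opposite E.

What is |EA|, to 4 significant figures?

61.21

E is at the origin; E and B share the same y with |EB| = 65.9 and B on the −x side, so B = (-65.90, 0.000). E and N share the same x with |EN| = 49.5 and N on the −y side, so N = (0.000, -49.50). The virtual corner opposite E is at (-65.90, -49.50). The tangent condition forces AF to be normal to BF and since A1 is tangent to QN there, AQ ⟂ QN, with radius 15.2, so the center A sits 15.2 in from both sides at A = (-50.70, -34.30). Then |EA| = |A − E| = 61.21.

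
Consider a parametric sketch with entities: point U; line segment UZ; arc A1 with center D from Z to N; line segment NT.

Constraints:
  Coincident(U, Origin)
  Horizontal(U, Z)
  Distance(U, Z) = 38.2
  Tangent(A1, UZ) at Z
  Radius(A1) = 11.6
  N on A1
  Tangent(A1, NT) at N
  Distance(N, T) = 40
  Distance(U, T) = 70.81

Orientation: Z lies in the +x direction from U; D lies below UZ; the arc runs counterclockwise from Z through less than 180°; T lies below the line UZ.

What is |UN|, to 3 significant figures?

33.1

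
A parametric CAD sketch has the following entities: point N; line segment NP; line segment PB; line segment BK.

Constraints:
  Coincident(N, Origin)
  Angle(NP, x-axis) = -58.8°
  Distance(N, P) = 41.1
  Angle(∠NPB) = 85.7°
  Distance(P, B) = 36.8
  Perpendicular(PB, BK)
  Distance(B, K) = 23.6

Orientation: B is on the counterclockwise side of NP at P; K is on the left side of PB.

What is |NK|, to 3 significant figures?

37.9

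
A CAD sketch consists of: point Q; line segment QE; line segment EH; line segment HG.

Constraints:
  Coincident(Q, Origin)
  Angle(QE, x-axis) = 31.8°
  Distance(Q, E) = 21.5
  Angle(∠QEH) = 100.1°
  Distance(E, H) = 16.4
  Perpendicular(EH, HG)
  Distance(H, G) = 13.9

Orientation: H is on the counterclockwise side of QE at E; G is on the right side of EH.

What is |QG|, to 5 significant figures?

40.454

Q is at the origin; QE runs at 31.8° with length 21.5, so E = 21.5·(cos 31.8°, sin 31.8°) = (18.273, 11.330). ∠QEH = 100.1°, so EH runs at 31.8° + (180° − 100.1°) = 111.70° from the x-axis; with |EH| = 16.4, H = E + 16.4·(cos 111.70°, sin 111.70°) = (12.209, 26.567). The perpendicularity gives HG at right angles to EH; with |HG| = 13.9 on the right of EH, G = H + 13.9·(0.92913, 0.36975) = (25.124, 31.707). Then |QG| = |G − Q| = 40.454.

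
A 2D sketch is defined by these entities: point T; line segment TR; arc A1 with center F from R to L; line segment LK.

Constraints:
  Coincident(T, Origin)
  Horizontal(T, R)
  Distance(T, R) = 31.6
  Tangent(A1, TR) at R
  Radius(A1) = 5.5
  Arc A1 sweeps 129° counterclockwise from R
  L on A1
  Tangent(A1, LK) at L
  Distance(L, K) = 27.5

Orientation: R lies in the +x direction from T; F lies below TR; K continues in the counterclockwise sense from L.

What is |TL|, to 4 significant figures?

28.76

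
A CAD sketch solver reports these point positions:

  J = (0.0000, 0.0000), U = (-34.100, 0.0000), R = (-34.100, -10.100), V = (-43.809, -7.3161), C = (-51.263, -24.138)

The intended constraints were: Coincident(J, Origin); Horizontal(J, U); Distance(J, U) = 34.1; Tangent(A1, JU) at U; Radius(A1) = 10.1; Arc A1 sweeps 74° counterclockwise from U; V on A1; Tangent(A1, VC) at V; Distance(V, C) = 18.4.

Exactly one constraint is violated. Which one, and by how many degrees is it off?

Tangent(A1, VC) at V — off by 7.90°.

J = (0.00, 0.00) ✓; J.y = 0.00, U.y = 0.00 ✓; |JU| = 34.10 ✓; ∠(RU, UJ) = 90.00° ✓; |RU| = 10.10 ✓; bearing(R→V) − bearing(R→U) = 74.00° ✓; |RV| = 10.10 ✓; ∠(RV, VC) = 97.90° ✗; |VC| = 18.40 ✓.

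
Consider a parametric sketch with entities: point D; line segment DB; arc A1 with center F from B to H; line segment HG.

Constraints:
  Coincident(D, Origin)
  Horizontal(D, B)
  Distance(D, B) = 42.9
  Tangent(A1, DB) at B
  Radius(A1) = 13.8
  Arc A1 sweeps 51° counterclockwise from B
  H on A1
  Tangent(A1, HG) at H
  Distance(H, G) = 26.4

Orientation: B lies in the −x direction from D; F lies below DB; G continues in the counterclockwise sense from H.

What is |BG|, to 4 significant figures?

37.48

D is at the origin; D and B share the same y with |DB| = 42.9 and B on the −x side, so B = (-42.90, 0.000). Tangency of A1 to DB means the radius FB is perpendicular to DB, so F = B + (0, -13.8) = (-42.90, -13.80). On A1, B sits at bearing 90° from F; a 51° counterclockwise sweep puts H at bearing 141°, so H = F + 13.8·(cos 141°, sin 141°) = (-53.62, -5.115). Since A1 is tangent to HG there, FH ⟂ HG, so HG runs along (−sin 141°, cos 141°); with |HG| = 26.4, G = (-70.24, -25.63). Then |BG| = |G − B| = 37.48.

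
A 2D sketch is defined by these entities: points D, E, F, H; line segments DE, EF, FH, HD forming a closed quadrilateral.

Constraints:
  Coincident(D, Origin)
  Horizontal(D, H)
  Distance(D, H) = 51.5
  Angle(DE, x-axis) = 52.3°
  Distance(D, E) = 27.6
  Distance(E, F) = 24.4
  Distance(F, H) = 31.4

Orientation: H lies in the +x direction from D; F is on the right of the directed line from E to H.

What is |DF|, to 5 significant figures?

20.322

D is at the origin; DH is horizontal with |DH| = 51.5 and H in +x, so H = (51.5, 0). DE runs at 52.3° with |DE| = 27.6, so E = (16.878, 21.838). F is determined by |EF| = 24.4 and |FH| = 31.4 together: it lies at the intersection of circle(E, 24.4) and circle(H, 31.4). With |EH| = 40.934, the foot of the radical line on EH is 15.696 from E and the perpendicular offset is √(24.4² − 15.696²) = 18.682. Taking the right-of-EH solution: F = (20.187, -2.3368).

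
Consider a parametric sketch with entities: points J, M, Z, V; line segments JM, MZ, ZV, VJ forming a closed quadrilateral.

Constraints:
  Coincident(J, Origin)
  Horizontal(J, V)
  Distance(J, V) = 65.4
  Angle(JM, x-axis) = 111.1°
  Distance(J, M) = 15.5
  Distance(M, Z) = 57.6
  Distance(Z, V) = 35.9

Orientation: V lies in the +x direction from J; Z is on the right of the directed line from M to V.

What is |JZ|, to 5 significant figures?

44.525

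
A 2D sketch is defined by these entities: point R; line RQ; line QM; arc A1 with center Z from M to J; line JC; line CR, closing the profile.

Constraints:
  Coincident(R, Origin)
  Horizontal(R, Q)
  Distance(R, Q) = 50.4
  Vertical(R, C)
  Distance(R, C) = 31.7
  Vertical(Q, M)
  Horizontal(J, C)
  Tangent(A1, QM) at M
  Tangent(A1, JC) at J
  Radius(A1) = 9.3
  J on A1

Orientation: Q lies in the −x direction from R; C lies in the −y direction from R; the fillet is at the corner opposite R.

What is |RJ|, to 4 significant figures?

51.90

R is at the origin; RQ is horizontal with |RQ| = 50.4 and Q on the −x side, so Q = (-50.40, 0.000). RC is vertical with |RC| = 31.7 and C on the −y side, so C = (0.000, -31.70). The virtual corner opposite R is at (-50.40, -31.70). Since A1 is tangent to QM there, ZM ⟂ QM and the tangent condition forces ZJ to be normal to JC, with radius 9.3, so the center Z sits 9.3 in from both sides at Z = (-41.10, -22.40). That places the tangent points at M = (-50.40, -22.40) on QM and J = (-41.10, -31.70) on JC. Then |RJ| = |J − R| = 51.90.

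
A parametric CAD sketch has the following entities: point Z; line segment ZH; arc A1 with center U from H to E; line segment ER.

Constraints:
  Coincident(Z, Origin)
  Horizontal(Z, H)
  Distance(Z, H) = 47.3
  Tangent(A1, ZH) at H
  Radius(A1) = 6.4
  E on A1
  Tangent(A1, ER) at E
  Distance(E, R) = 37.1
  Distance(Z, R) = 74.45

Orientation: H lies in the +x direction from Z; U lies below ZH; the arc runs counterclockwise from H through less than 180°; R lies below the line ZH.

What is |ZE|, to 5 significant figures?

43.083

Checks: |UH| = 6.400 ✓; |UE| = 6.400 ✓; ∠(UE, ER) = 90.00° ✓; |ER| = 37.10 ✓; |ZR| = 74.45 ✓.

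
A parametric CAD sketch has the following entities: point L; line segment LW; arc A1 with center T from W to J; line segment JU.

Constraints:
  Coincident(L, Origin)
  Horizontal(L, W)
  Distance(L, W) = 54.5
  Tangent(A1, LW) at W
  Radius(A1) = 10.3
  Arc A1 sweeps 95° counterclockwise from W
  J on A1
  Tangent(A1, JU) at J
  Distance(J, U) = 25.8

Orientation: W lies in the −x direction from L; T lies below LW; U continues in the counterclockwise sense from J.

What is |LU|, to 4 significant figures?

72.59

L is at the origin; L and W share the same y with |LW| = 54.5 and W on the −x side, so W = (-54.50, 0.000). A1 meets LW tangentially, so TW is at right angles to LW, so T = W + (0, -10.3) = (-54.50, -10.30). On A1, W sits at bearing 90° from T; a 95° counterclockwise sweep puts J at bearing 185°, so J = T + 10.3·(cos 185°, sin 185°) = (-64.76, -11.20). A1 meets JU tangentially, so TJ is at right angles to JU, so JU runs along (−sin 185°, cos 185°); with |JU| = 25.8, U = (-62.51, -36.90). Then |LU| = |U − L| = 72.59.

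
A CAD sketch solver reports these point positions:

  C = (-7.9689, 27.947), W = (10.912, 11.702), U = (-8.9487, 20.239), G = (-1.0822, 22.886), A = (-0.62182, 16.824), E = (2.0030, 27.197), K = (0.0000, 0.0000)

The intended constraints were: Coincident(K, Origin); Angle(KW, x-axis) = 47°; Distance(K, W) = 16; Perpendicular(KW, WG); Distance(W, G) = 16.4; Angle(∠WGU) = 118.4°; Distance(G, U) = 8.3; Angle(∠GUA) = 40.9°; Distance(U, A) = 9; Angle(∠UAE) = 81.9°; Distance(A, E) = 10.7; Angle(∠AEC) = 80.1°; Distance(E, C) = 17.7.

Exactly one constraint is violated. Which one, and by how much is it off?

Distance(E, C) = 17.7 — off by 7.70.

K = (0.00, 0.00) ✓; KW at 47.00° ✓; |KW| = 16.00 ✓; ∠(KW, WG) = 90.00° ✓; |WG| = 16.40 ✓; ∠WGU = 118.4° ✓; |GU| = 8.300 ✓; ∠GUA = 40.90° ✓; |UA| = 9.000 ✓; ∠UAE = 81.90° ✓; |AE| = 10.70 ✓; ∠AEC = 80.10° ✓; |EC| = 10.00 ✗.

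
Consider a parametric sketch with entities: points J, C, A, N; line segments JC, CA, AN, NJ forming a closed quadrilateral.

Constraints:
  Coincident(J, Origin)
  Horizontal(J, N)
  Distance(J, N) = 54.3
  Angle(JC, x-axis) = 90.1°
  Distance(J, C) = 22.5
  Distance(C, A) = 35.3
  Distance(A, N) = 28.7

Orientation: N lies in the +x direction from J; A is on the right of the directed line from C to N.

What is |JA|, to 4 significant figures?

25.71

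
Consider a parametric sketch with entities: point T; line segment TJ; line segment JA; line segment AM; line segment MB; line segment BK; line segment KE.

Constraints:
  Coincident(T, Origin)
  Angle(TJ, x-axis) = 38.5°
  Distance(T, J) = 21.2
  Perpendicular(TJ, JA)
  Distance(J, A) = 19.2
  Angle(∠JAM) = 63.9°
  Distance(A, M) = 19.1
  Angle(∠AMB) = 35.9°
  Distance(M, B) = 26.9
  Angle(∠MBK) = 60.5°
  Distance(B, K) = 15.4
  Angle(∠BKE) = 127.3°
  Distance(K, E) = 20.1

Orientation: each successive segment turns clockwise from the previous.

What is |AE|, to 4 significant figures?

16.81

∠MBK = 60.5° gives BK at -71.20° from the x-axis; with |BK| = 15.4, K = (32.75, -0.4240). ∠BKE = 127.3° gives KE at -123.9° from the x-axis; with |KE| = 20.1, E = (21.54, -17.11). Then |AE| = |E − A| = 16.81.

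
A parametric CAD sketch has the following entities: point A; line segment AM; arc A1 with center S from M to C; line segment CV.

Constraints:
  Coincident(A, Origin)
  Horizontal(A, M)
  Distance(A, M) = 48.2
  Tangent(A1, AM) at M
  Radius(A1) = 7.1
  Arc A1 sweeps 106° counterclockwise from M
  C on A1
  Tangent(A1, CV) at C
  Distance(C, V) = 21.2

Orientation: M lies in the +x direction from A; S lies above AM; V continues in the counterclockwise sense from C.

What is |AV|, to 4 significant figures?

57.32

On A1, M sits at bearing -90° from S; a 106° counterclockwise sweep puts C at bearing 16°, so C = S + 7.1·(cos 16°, sin 16°) = (55.02, 9.057). Since A1 is tangent to CV there, SC ⟂ CV, so CV runs along (−sin 16°, cos 16°); with |CV| = 21.2, V = (49.18, 29.44). Then |AV| = |V − A| = 57.32.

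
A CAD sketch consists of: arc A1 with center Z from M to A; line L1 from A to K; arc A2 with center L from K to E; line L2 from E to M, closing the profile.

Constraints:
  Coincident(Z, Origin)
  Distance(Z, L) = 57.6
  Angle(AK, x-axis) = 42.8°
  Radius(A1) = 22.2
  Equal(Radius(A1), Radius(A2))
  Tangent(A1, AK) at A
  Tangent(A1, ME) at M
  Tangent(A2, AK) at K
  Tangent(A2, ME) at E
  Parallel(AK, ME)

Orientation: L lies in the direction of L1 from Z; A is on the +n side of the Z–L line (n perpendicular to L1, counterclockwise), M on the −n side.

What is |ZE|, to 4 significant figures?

61.73

The slot axis is L1's direction at 42.8°, so u = (cos 42.8°, sin 42.8°) = (0.7337, 0.6794) and n = (−sin 42.8°, cos 42.8°) = (-0.6794, 0.7337). Z is at the origin and L lies 57.6 along u from Z, so L = 57.6·u = (42.26, 39.14). Tangency of A1 to both parallel lines with radius 22.2 puts A and M at Z ± 22.2·n: A = (-15.08, 16.29), M = (15.08, -16.29). Equal radii place K and E the same way about L: K = L + 22.2·n = (27.18, 55.42), E = L − 22.2·n = (57.35, 22.85). Then |ZE| = |E − Z| = 61.73.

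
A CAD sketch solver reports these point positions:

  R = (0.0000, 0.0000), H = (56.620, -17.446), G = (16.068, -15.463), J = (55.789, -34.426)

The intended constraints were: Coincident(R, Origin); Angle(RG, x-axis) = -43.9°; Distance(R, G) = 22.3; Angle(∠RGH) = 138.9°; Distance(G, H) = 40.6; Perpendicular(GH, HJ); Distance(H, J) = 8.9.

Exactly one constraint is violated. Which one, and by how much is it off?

Distance(H, J) = 8.9 — off by 8.10.

R = (0.00, 0.00) ✓; RG at -43.90° ✓; |RG| = 22.30 ✓; ∠RGH = 138.9° ✓; |GH| = 40.60 ✓; ∠(GH, HJ) = 90.00° ✓; |HJ| = 17.00 ✗.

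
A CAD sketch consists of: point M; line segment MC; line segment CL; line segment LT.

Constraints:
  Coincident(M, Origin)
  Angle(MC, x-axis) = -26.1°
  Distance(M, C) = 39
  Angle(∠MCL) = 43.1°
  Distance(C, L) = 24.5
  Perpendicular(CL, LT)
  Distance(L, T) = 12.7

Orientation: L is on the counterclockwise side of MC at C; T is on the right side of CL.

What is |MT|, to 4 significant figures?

39.55

∠MCL = 43.1°, so CL runs at -26.1° + (180° − 43.1°) = 110.8° from the x-axis; with |CL| = 24.5, L = C + 24.5·(cos 110.8°, sin 110.8°) = (26.32, 5.746). CL is perpendicular to LT; with |LT| = 12.7 on the right of CL, T = L + 12.7·(0.9348, 0.3551) = (38.20, 10.26). Then |MT| = |T − M| = 39.55.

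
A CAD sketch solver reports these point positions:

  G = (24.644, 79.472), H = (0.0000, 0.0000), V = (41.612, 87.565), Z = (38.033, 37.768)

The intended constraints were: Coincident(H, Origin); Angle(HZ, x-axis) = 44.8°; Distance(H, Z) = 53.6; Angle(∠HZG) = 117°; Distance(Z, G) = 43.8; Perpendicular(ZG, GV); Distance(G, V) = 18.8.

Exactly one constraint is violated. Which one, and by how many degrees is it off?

Perpendicular(ZG, GV) — off by 7.70°.

H = (0.00, 0.00) ✓; HZ at 44.80° ✓; |HZ| = 53.60 ✓; ∠HZG = 117.0° ✓; |ZG| = 43.80 ✓; ∠(ZG, GV) = 82.30° ✗; |GV| = 18.80 ✓.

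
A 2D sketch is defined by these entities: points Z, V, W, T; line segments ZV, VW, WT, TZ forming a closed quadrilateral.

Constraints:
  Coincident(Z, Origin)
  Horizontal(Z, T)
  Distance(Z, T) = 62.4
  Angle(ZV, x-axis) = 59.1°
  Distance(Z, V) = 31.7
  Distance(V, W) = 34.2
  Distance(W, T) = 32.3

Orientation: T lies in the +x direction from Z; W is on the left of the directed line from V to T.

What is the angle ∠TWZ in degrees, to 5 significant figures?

81.115°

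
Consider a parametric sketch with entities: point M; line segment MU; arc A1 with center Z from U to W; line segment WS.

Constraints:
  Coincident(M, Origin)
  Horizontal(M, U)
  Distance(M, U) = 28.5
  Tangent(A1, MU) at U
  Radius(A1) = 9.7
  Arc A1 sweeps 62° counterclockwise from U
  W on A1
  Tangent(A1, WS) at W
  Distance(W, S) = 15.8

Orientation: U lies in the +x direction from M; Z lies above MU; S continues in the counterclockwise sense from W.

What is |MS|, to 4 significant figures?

48.41

M is at the origin; MU is horizontal with |MU| = 28.5 and U on the +x side, so U = (28.50, 0.000). A1 meets MU tangentially, so ZU is at right angles to MU, so Z = U + (0, 9.7) = (28.50, 9.700). On A1, U sits at bearing -90° from Z; a 62° counterclockwise sweep puts W at bearing -28°, so W = Z + 9.7·(cos -28°, sin -28°) = (37.06, 5.146). A1 meets WS tangentially, so ZW is at right angles to WS, so WS runs along (−sin -28°, cos -28°); with |WS| = 15.8, S = (44.48, 19.10). Then |MS| = |S − M| = 48.41.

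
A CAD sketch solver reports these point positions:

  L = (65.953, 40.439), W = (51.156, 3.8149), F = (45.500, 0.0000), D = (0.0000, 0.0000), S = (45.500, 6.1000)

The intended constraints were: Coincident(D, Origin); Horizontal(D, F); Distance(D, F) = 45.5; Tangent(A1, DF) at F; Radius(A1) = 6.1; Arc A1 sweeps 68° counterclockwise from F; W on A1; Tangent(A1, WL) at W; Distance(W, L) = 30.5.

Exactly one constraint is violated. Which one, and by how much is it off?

Distance(W, L) = 30.5 — off by 9.00.

D = (0.00, 0.00) ✓; D.y = 0.00, F.y = 0.00 ✓; |DF| = 45.50 ✓; ∠(SF, FD) = 90.00° ✓; |SF| = 6.100 ✓; bearing(S→W) − bearing(S→F) = 68.00° ✓; |SW| = 6.100 ✓; ∠(SW, WL) = 90.00° ✓; |WL| = 39.50 ✗.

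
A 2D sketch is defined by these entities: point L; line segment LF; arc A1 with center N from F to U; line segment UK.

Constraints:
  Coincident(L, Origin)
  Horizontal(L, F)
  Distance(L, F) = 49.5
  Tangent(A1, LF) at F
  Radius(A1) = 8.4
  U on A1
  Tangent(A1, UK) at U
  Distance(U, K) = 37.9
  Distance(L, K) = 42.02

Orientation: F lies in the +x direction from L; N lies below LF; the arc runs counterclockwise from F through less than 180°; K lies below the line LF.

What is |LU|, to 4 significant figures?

42.60

L is at the origin; LF is horizontal with |LF| = 49.5 and F on the +x side, so F = (49.50, 0.000). A1 meets LF tangentially, so NF is at right angles to LF, so N = F + (0, -8.4) = (49.50, -8.400). Since NU ⟂ UK (tangency), |NK| = √(8.4² + 37.9²) = 38.82 regardless of where U sits on A1. So K lies on both circle(L, 42.02) and circle(N, 38.82); the below-LF intersection is K = (22.00, -35.80). U is the foot of the tangent from K: U = (42.42, -3.874).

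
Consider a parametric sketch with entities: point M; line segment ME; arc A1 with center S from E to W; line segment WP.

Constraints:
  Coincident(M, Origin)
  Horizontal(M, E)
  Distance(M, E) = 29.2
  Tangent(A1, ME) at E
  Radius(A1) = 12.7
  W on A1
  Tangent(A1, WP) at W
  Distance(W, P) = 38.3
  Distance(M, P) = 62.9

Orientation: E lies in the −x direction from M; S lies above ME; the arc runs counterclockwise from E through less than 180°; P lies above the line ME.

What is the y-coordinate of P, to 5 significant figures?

52.728

Checks: |SW| = 12.70 ✓; ∠(SW, WP) = 90.00° ✓; |WP| = 38.30 ✓; |MP| = 62.90 ✓.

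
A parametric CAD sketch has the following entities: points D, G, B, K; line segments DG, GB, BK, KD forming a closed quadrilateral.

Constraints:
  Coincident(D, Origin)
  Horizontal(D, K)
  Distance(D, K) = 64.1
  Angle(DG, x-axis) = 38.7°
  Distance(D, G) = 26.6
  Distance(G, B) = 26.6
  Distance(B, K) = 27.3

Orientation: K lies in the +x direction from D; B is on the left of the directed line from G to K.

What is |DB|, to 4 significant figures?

51.54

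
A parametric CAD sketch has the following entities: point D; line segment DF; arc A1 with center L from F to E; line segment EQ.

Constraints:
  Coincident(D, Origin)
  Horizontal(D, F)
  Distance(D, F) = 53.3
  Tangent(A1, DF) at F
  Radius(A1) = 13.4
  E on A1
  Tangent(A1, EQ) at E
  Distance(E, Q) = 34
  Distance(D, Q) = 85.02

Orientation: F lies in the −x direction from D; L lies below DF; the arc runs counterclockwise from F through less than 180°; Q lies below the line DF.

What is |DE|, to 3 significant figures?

67.4

Checks: |LE| = 13.40 ✓; ∠(LE, EQ) = 90.00° ✓; |EQ| = 34.00 ✓; |DQ| = 85.02 ✓.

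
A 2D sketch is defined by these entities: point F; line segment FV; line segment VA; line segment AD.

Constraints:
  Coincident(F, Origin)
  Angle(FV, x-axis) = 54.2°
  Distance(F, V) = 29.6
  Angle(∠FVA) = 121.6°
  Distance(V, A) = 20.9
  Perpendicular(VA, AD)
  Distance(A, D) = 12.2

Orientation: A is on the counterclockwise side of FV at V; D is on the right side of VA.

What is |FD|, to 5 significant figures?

52.204

F is at the origin; FV runs at 54.2° with length 29.6, so V = 29.6·(cos 54.2°, sin 54.2°) = (17.315, 24.007). ∠FVA = 121.6°, so VA runs at 54.2° + (180° − 121.6°) = 112.60° from the x-axis; with |VA| = 20.9, A = V + 20.9·(cos 112.60°, sin 112.60°) = (9.2830, 43.303). VA ⟂ AD; with |AD| = 12.2 on the right of VA, D = A + 12.2·(0.92321, 0.38430) = (20.546, 47.991). Then |FD| = |D − F| = 52.204.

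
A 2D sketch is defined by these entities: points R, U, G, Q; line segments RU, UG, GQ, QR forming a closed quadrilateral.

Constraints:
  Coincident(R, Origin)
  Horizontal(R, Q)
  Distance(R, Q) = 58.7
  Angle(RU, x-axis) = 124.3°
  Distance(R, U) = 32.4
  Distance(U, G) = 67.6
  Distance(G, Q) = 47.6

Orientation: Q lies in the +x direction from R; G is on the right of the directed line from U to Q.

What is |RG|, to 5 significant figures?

35.206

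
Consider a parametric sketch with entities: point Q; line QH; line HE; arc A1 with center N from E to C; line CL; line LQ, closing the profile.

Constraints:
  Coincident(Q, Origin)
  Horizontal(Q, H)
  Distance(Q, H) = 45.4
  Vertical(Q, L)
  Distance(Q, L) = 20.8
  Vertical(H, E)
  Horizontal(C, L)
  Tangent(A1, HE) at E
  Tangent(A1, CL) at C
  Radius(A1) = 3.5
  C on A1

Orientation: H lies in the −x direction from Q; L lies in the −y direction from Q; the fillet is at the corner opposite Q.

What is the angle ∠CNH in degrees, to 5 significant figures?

168.56°

Q is at the origin; QH is horizontal with |QH| = 45.4 and H on the −x side, so H = (-45.400, 0.0000). Q and L share the same x with |QL| = 20.8 and L on the −y side, so L = (0.0000, -20.800). The virtual corner opposite Q is at (-45.400, -20.800). Since A1 is tangent to HE there, NE ⟂ HE and the tangent condition forces NC to be normal to CL, with radius 3.5, so the center N sits 3.5 in from both sides at N = (-41.900, -17.300). That places the tangent points at E = (-45.400, -17.300) on HE and C = (-41.900, -20.800) on CL. Then cos ∠CNH = NC·NH / (|NC||NH|), giving 168.56°.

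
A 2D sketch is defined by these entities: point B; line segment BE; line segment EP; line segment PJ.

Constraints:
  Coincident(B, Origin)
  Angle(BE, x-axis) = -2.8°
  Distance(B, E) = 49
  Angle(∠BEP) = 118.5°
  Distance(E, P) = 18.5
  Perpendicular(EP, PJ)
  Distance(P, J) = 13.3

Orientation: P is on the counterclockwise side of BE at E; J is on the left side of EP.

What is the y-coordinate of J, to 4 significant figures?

20.32

B is at the origin; BE runs at -2.8° with length 49.0, so E = 49.0·(cos -2.8°, sin -2.8°) = (48.94, -2.394). ∠BEP = 118.5°, so EP runs at -2.8° + (180° − 118.5°) = 58.70° from the x-axis; with |EP| = 18.5, P = E + 18.5·(cos 58.70°, sin 58.70°) = (58.55, 13.41). The perpendicularity gives PJ at right angles to EP; with |PJ| = 13.3 on the left of EP, J = P + 13.3·(-0.8545, 0.5195) = (47.19, 20.32). So J.y = 20.32.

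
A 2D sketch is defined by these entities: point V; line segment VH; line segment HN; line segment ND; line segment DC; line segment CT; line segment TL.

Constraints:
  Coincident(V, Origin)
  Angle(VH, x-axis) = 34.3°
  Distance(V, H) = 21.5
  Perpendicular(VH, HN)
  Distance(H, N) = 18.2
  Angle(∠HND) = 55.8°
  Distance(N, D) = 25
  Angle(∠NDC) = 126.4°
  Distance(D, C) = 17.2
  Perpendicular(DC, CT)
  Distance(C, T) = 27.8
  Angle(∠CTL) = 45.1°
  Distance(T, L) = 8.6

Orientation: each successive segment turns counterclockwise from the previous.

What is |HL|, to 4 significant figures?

7.810

DC ⟂ CT, so CT runs at 32.10°; with |CT| = 27.8, T = (31.03, 4.093). ∠CTL = 45.1° gives TL at 167.0° from the x-axis; with |TL| = 8.6, L = (22.65, 6.027). Then |HL| = |L − H| = 7.810.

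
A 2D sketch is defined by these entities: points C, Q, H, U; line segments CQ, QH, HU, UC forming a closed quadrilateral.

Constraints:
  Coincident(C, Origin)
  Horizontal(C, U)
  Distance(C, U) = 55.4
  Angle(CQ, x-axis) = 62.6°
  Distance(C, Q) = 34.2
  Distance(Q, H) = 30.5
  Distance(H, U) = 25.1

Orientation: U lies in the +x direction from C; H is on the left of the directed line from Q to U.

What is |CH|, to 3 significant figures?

50.8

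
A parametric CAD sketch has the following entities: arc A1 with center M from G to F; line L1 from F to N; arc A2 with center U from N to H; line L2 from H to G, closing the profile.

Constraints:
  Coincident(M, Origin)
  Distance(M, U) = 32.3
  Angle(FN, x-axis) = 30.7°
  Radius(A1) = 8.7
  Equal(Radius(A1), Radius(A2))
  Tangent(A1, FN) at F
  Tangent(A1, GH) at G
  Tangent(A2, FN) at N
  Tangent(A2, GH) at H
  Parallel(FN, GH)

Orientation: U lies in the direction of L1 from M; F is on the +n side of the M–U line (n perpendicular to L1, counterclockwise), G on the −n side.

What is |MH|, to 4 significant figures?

33.45

Tangency of A1 to both parallel lines with radius 8.7 puts F and G at M ± 8.7·n: F = (-4.442, 7.481), G = (4.442, -7.481). Equal radii place N and H the same way about U: N = U + 8.7·n = (23.33, 23.97), H = U − 8.7·n = (32.21, 9.010). Then |MH| = |H − M| = 33.45.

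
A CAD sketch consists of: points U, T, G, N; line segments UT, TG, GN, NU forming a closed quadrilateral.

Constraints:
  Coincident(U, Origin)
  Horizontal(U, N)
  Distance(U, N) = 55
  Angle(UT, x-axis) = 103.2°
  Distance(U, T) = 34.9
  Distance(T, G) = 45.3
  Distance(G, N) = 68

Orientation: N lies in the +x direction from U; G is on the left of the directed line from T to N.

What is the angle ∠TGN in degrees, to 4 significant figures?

75.37°

Checks: |TG| = 45.30 ✓; |GN| = 68.00 ✓.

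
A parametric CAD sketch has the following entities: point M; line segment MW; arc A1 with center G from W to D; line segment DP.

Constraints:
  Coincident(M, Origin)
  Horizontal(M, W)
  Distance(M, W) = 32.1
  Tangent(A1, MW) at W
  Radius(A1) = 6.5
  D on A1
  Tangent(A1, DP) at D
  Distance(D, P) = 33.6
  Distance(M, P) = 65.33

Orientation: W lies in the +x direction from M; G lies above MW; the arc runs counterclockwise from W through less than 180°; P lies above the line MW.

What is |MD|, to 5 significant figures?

36.981

Checks: |MW| = 32.10 ✓; |GD| = 6.500 ✓; ∠(GD, DP) = 90.00° ✓; |DP| = 33.60 ✓; |MP| = 65.33 ✓.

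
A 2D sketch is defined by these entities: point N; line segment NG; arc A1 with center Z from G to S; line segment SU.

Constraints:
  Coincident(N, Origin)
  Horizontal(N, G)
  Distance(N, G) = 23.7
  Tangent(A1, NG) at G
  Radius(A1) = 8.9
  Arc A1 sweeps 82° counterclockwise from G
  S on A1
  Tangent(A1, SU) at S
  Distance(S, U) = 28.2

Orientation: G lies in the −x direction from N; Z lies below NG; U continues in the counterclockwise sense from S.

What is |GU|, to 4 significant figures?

37.80

On A1, G sits at bearing 90° from Z; an 82° counterclockwise sweep puts S at bearing 172°, so S = Z + 8.9·(cos 172°, sin 172°) = (-32.51, -7.661). The tangent condition forces ZS to be normal to SU, so SU runs along (−sin 172°, cos 172°); with |SU| = 28.2, U = (-36.44, -35.59). Then |GU| = |U − G| = 37.80.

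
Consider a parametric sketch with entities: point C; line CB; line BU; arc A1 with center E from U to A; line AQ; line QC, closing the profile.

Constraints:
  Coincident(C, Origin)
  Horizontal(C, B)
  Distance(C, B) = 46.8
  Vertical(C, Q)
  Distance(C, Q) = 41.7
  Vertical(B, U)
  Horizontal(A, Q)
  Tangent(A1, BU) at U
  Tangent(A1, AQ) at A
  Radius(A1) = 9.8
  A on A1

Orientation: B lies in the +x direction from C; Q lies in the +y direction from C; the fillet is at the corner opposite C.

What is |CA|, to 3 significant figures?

55.7

C is at the origin; CB is horizontal with |CB| = 46.8 and B on the +x side, so B = (46.8, 0.00). CQ is vertical with |CQ| = 41.7 and Q on the +y side, so Q = (0.00, 41.7). The virtual corner opposite C is at (46.8, 41.7). The tangent condition forces EU to be normal to BU and since A1 is tangent to AQ there, EA ⟂ AQ, with radius 9.8, so the center E sits 9.8 in from both sides at E = (37.0, 31.9). That places the tangent points at U = (46.8, 31.9) on BU and A = (37.0, 41.7) on AQ. Then |CA| = |A − C| = 55.7.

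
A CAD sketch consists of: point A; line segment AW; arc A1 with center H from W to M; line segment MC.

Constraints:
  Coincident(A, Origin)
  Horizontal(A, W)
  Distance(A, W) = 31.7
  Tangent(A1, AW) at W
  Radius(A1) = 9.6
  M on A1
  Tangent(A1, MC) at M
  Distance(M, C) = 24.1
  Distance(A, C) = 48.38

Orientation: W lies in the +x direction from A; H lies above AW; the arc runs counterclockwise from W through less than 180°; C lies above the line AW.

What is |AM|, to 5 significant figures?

42.716

Checks: A = (0.00, 0.00) ✓; |HM| = 9.600 ✓; ∠(HM, MC) = 90.00° ✓; |MC| = 24.10 ✓; |AC| = 48.38 ✓.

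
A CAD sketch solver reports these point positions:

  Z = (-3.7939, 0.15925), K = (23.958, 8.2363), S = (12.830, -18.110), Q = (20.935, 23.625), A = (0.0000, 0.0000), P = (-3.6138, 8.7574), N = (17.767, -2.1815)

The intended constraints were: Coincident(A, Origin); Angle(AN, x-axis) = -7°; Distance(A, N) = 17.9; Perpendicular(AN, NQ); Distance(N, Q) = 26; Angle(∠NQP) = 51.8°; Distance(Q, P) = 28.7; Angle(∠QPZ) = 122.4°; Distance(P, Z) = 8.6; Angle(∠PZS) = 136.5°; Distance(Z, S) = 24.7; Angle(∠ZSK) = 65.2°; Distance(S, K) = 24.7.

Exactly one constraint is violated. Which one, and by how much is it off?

Distance(S, K) = 24.7 — off by 3.90.

A = (0.00, 0.00) ✓; AN at -7.000° ✓; |AN| = 17.90 ✓; ∠(AN, NQ) = 90.00° ✓; |NQ| = 26.00 ✓; ∠NQP = 51.80° ✓; |QP| = 28.70 ✓; ∠QPZ = 122.4° ✓; |PZ| = 8.600 ✓; ∠PZS = 136.5° ✓; |ZS| = 24.70 ✓; ∠ZSK = 65.20° ✓; |SK| = 28.60 ✗.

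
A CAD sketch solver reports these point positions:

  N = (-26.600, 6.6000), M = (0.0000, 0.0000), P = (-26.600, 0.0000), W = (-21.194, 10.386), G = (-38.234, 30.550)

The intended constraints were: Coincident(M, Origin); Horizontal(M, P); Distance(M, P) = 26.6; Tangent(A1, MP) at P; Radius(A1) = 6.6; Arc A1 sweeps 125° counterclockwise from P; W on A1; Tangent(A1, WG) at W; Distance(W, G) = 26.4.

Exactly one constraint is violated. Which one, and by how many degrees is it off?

Tangent(A1, WG) at W — off by 5.20°.

M = (0.00, 0.00) ✓; M.y = 0.00, P.y = 0.00 ✓; |MP| = 26.60 ✓; ∠(NP, PM) = 90.00° ✓; |NP| = 6.600 ✓; bearing(N→W) − bearing(N→P) = 125.0° ✓; |NW| = 6.600 ✓; ∠(NW, WG) = 84.80° ✗; |WG| = 26.40 ✓.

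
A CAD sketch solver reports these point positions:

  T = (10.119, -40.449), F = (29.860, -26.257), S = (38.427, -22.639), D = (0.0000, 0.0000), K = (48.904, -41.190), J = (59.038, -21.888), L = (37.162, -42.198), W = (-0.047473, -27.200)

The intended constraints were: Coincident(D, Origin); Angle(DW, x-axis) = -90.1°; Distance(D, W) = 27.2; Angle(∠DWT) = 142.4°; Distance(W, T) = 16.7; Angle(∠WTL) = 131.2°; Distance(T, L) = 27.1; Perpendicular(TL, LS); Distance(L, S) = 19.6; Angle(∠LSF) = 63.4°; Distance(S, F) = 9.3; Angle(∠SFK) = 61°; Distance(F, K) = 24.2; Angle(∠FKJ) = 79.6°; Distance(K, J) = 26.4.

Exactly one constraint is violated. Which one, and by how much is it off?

Distance(K, J) = 26.4 — off by 4.60.

D = (0.00, 0.00) ✓; DW at -90.10° ✓; |DW| = 27.20 ✓; ∠DWT = 142.4° ✓; |WT| = 16.70 ✓; ∠WTL = 131.2° ✓; |TL| = 27.10 ✓; ∠(TL, LS) = 90.00° ✓; |LS| = 19.60 ✓; ∠LSF = 63.40° ✓; |SF| = 9.300 ✓; ∠SFK = 61.00° ✓; |FK| = 24.20 ✓; ∠FKJ = 79.60° ✓; |KJ| = 21.80 ✗.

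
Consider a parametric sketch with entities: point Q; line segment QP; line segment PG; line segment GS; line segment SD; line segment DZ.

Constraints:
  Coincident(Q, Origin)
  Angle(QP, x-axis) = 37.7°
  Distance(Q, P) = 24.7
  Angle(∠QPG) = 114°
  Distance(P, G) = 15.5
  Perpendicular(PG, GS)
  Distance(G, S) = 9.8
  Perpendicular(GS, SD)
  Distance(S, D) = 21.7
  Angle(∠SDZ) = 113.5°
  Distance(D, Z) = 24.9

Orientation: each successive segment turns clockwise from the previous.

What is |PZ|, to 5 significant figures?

20.738

Q is at the origin; QP runs at 37.7° with length 24.7, so P = (19.543, 15.105). ∠QPG = 114.0° gives PG at -28.300° from the x-axis; with |PG| = 15.5, G = (33.191, 7.7564). The perpendicularity gives GS at right angles to PG, so GS runs at -118.30°; with |GS| = 9.8, S = (28.545, -0.87233). The perpendicularity gives SD at right angles to GS, so SD runs at 151.70°; with |SD| = 21.7, D = (9.4382, 9.4154). ∠SDZ = 113.5° gives DZ at 85.200° from the x-axis; with |DZ| = 24.9, Z = (11.522, 34.228). Then |PZ| = |Z − P| = 20.738.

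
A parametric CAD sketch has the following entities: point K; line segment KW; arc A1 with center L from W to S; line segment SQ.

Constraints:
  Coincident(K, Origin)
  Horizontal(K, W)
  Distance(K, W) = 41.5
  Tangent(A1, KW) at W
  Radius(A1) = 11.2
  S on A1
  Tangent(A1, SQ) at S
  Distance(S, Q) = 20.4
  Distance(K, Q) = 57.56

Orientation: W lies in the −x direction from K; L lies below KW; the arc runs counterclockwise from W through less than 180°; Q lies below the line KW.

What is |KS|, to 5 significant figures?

54.183

Checks: |LS| = 11.20 ✓; ∠(LS, SQ) = 90.00° ✓; |SQ| = 20.40 ✓; |KQ| = 57.56 ✓.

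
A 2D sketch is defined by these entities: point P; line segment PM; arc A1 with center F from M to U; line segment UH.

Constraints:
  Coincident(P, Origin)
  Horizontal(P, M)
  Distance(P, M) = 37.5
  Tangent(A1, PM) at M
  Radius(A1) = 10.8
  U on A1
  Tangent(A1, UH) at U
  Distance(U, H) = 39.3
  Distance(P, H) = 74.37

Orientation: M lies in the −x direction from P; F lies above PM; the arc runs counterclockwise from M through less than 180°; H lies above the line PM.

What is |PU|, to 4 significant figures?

35.44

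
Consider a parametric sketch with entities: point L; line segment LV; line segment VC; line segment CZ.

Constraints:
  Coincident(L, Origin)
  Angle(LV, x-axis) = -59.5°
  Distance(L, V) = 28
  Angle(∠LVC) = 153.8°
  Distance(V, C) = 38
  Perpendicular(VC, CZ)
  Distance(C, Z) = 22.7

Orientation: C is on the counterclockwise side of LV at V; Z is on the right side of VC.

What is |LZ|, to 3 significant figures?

72.2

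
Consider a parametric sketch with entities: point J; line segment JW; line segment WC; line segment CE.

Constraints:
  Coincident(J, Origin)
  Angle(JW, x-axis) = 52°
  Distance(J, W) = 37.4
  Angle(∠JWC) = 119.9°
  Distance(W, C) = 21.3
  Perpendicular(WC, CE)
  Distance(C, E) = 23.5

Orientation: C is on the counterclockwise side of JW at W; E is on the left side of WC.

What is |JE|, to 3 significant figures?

40.9

∠JWC = 119.9°, so WC runs at 52.0° + (180° − 119.9°) = 112° from the x-axis; with |WC| = 21.3, C = W + 21.3·(cos 112°, sin 112°) = (15.0, 49.2). WC ⟂ CE; with |CE| = 23.5 on the left of WC, E = C + 23.5·(-0.927, -0.376) = (-6.76, 40.4). Then |JE| = |E − J| = 40.9.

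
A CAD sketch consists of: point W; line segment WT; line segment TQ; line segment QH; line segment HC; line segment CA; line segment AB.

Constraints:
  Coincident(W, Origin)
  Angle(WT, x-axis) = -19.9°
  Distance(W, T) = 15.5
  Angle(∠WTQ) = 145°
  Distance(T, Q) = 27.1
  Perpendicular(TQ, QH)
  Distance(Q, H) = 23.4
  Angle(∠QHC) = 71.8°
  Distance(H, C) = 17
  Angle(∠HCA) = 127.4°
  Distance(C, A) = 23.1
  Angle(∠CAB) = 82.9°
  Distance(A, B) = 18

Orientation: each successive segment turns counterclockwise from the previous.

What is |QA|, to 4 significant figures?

24.04

W is at the origin; WT runs at -19.9° with length 15.5, so T = (14.57, -5.276). ∠WTQ = 145.0° gives TQ at 15.10° from the x-axis; with |TQ| = 27.1, Q = (40.74, 1.784). TQ is perpendicular to QH, so QH runs at 105.1°; with |QH| = 23.4, H = (34.64, 24.38). ∠QHC = 71.8° gives HC at -146.7° from the x-axis; with |HC| = 17.0, C = (20.43, 15.04). ∠HCA = 127.4° gives CA at -94.10° from the x-axis; with |CA| = 23.1, A = (18.78, -7.998). Then |QA| = |A − Q| = 24.04.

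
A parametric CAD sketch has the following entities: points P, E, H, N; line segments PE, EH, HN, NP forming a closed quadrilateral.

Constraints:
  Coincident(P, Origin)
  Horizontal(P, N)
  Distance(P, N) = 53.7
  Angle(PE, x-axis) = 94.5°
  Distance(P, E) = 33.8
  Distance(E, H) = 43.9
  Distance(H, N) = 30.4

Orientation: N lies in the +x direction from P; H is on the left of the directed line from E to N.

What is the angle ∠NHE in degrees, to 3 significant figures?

123°

P is at the origin; PN is horizontal with |PN| = 53.7 and N in +x, so N = (53.7, 0). PE runs at 94.5° with |PE| = 33.8, so E = (-2.65, 33.7). H is determined by |EH| = 43.9 and |HN| = 30.4 together: it lies at the intersection of circle(E, 43.9) and circle(N, 30.4). With |EN| = 65.7, the foot of the radical line on EN is 40.5 from E and the perpendicular offset is √(43.9² − 40.5²) = 17.0. Taking the left-of-EN solution: H = (40.8, 27.5).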